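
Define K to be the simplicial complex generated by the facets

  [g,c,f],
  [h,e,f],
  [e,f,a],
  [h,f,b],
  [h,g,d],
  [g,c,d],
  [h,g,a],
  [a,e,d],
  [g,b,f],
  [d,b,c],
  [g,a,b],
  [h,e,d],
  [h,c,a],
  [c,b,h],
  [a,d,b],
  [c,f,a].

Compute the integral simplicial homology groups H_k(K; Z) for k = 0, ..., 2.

Take the total order a < b < c < d < e < f < g < h on the vertex set. Then K (dimension 2) consists of the simplices:

  0-simplices (8): a, b, c, d, e, f, g, h
  1-simplices (24): ab, ac, ad, ae, af, ag, ah, bc, bd, bf, bg, bh, cd, cf, cg, ch, de, dg, dh, ef, eh, fg, fh, gh
  2-simplices (16): abd, abg, acf, ach, ade, aef, agh, bcd, bch, bfg, bfh, cdg, cfg, deh, dgh, efh

giving chain groups C_0 ≅ Z^8, C_1 ≅ Z^24, C_2 ≅ Z^16.

∂_1: C_1 → C_0 sends each edge [p,q] (with p < q) to q − p.
As a 8×24 matrix over Z this has rank 7, with invariant factors (1,1,1,1,1,1,1).

Boundary ∂_2: C_2 → C_1 acts by ∂[p,q,r] = [q,r] − [p,r] + [p,q]. For instance
  ∂dgh = gh − dh + dg,
  ∂cfg = fg − cg + cf.
The resulting 24×16 matrix has rank 15, and its Smith normal form has invariant factors (1,1,1,1,1,1,1,1,1,1,1,1,1,1,1).

Now H_k = ker ∂_k / im ∂_{k+1}, so:

  H_0: rank C_0 − rank ∂_1 = 8 − 7 = 1, and the invariant factors of ∂_1 are all 1, so H_0 ≅ Z.
  H_1: rank ker ∂_1 − rank ∂_2 = (24 − 7) − 15 = 2, and the invariant factors of ∂_2 are all 1, so H_1 ≅ Z^2.
  H_2: rank ker ∂_2 − rank ∂_3 = (16 − 15) − 0 = 1, and there is no ∂_3, so H_2 ≅ Z.

As a check, the Euler characteristic is 8 − 24 + 16 = 0, which agrees with 1 − 2 + 1 = 0.
(K is a triangulation of the torus T^2.)

H_0 = Z,  H_1 = Z^2,  H_2 = Z.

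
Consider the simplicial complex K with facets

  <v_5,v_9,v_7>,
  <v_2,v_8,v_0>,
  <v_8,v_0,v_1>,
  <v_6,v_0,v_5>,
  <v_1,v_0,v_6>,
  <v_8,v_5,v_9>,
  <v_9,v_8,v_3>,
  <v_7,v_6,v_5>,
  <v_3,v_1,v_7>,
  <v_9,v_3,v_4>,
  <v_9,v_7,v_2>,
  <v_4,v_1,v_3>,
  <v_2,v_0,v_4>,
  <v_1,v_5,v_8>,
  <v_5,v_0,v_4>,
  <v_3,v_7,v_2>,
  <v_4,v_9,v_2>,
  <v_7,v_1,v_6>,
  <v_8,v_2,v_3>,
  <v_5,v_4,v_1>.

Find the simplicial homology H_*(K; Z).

We work with the vertex ordering v_0 < v_1 < v_2 < v_3 < v_4 < v_5 < v_6 < v_7 < v_8 < v_9. The simplices of K, each written with vertices in increasing order, are:

  0-simplices (10): [v_0], [v_1], [v_2], [v_3], [v_4], [v_5], [v_6], [v_7], [v_8], [v_9]
  1-simplices (30): (30 of them)
  2-simplices (20): (20 of them)

Hence C_0 ≅ Z^10, C_1 ≅ Z^30, C_2 ≅ Z^20.

∂_1: C_1 → C_0 is given by ∂[p,q] = [q] − [p].
This gives a 10×30 integer matrix of rank 9; reducing to Smith normal form yields diagonal entries (1,1,1,1,1,1,1,1,1).

Boundary ∂_2: C_2 → C_1 maps a triangle to the signed sum of its edges. For instance
  ∂[v_1,v_3,v_4] = [v_3,v_4] − [v_1,v_4] + [v_1,v_3],
  ∂[v_0,v_1,v_6] = [v_1,v_6] − [v_0,v_6] + [v_0,v_1].
This gives a 30×20 integer matrix of rank 20; reducing to Smith normal form yields diagonal entries (1,1,1,1,1,1,1,1,1,1,1,1,1,1,1,1,1,1,1,2).

Reading off H_k = ker ∂_k / im ∂_{k+1}:

  H_0: rank C_0 − rank ∂_1 = 10 − 9 = 1, and the invariant factors of ∂_1 are all 1, so H_0 = Z.
  H_1: rank ker ∂_1 − rank ∂_2 = (30 − 9) − 20 = 1, and ∂_2 has invariant factor 2 > 1, so H_1 = Z ⊕ Z/2Z.
  H_2: rank ker ∂_2 − rank ∂_3 = (20 − 20) − 0 = 0, and there is no ∂_3, so H_2 = 0.

As a check, the Euler characteristic is 10 − 30 + 20 = 0, which agrees with 1 − 1 + 0 = 0.
(K is a triangulation of the Klein bottle.)

H_0 = Z,  H_1 = Z ⊕ Z/2Z,  H_2 = 0.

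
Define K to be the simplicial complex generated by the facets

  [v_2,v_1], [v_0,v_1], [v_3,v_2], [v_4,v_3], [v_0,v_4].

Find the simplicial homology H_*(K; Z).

H_0 ≅ Z,  H_1 ≅ Z.

K has 5 vertices, 5 edges.
rank ∂_0 = 0, rank ∂_1 = 4 ⇒ b_0 = 5 − 0 − 4 = 1; all invariant factors of ∂_1 are 1 so no torsion. So H_0 ≅ Z.
rank ∂_1 = 4, rank ∂_2 = 0 ⇒ b_1 = 5 − 4 − 0 = 1. So H_1 ≅ Z.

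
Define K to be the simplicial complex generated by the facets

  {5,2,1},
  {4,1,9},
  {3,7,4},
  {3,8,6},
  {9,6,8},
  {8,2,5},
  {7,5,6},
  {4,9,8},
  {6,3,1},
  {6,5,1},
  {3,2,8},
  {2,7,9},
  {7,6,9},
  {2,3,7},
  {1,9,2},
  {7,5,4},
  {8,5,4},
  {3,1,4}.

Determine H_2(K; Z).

Fix the vertex order 1 < 2 < 3 < 4 < 5 < 6 < 7 < 8 < 9 and write every simplex with vertices in increasing order. Then dim K = 2 and the simplices of K are:

  0-simplices (9): [1], [2], [3], [4], [5], [6], [7], [8], [9]
  1-simplices (27): (27 of them)
  2-simplices (18): [1,2,5], [1,2,9], [1,3,4], [1,3,6], [1,4,9], [1,5,6], [2,3,7], [2,3,8], [2,5,8], [2,7,9], [3,4,7], [3,6,8], [4,5,7], [4,5,8], [4,8,9], [5,6,7], [6,7,9], [6,8,9]

giving chain groups C_0 ≅ Z^9, C_1 ≅ Z^27, C_2 ≅ Z^18.

The boundary map ∂_1: C_1 → C_0 sends each edge [p,q] (with p < q) to q − p. For instance
  ∂[5,8] = [8] − [5].
The resulting 9×27 matrix has rank 8, and its Smith normal form has invariant factors (1,1,1,1,1,1,1,1).

Boundary ∂_2: C_2 → C_1 acts by ∂[p,q,r] = [q,r] − [p,r] + [p,q]. For instance
  ∂[1,4,9] = [4,9] − [1,9] + [1,4],
  ∂[1,3,6] = [3,6] − [1,6] + [1,3].
This gives a 27×18 integer matrix of rank 17; reducing to Smith normal form yields diagonal entries (1,1,1,1,1,1,1,1,1,1,1,1,1,1,1,1,1).

Computing H_k = (kernel of ∂_k) / (image of ∂_{k+1}):

  H_2: rank ker ∂_2 − rank ∂_3 = (18 − 17) − 0 = 1, and there is no ∂_3, so H_2 = Z.

H_2 = Z.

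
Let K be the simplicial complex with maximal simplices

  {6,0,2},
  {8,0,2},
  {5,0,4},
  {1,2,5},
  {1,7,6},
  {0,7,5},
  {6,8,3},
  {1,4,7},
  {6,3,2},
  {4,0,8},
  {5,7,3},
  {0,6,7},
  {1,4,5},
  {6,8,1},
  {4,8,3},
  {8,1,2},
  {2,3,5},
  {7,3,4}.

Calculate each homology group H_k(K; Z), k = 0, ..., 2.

H_0 = Z,  H_1 = Z ⊕ Z/2,  H_2 = 0.

Take the total order 0 < 1 < 2 < 3 < 4 < 5 < 6 < 7 < 8 on the vertex set. Then K (dimension 2) consists of the simplices:

  0-simplices (9): [0], [1], [2], [3], [4], [5], [6], [7], [8]
  1-simplices (27): (27 of them)
  2-simplices (18): [0,2,6], [0,2,8], [0,4,5], [0,4,8], [0,5,7], [0,6,7], [1,2,5], [1,2,8], [1,4,5], [1,4,7], [1,6,7], [1,6,8], [2,3,5], [2,3,6], [3,4,7], [3,4,8], [3,5,7], [3,6,8]

so the chain groups are C_0 ≅ Z^9, C_1 ≅ Z^27, C_2 ≅ Z^18.

∂_1: C_1 → C_0 sends each edge [p,q] (with p < q) to q − p. For instance
  ∂[6,8] = [8] − [6].
The 9×27 boundary matrix has rank 8 and Smith normal form diag(1,1,1,1,1,1,1,1).

The boundary map ∂_2: C_2 → C_1 acts by ∂[p,q,r] = [q,r] − [p,r] + [p,q]. For instance
  ∂[1,2,8] = [2,8] − [1,8] + [1,2],
  ∂[1,4,7] = [4,7] − [1,7] + [1,4].
This gives a 27×18 integer matrix of rank 18; reducing to Smith normal form yields diagonal entries (1,1,1,1,1,1,1,1,1,1,1,1,1,1,1,1,1,2).

Now H_k = ker ∂_k / im ∂_{k+1}, so:

  H_0: rank C_0 − rank ∂_1 = 9 − 8 = 1, and the invariant factors of ∂_1 are all 1, so H_0 ≅ Z.
  H_1: rank ker ∂_1 − rank ∂_2 = (27 − 8) − 18 = 1, and ∂_2 has invariant factor 2 > 1, so H_1 ≅ Z ⊕ Z/2.
  H_2: rank ker ∂_2 − rank ∂_3 = (18 − 18) − 0 = 0, and there is no ∂_3, so H_2 ≅ 0.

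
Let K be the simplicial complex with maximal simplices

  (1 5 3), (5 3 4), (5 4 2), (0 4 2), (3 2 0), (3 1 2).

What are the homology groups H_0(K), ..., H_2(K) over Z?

H_0 ≅ Z,  H_1 ≅ Z,  H_2 = 0.

Order the vertices as 0 < 1 < 2 < 3 < 4 < 5. Listing each simplex with vertices in this order, K has dimension 2 with simplices:

  0-simplices (6): [0], [1], [2], [3], [4], [5]
  1-simplices (12): [0,2], [0,3], [0,4], [1,2], [1,3], [1,5], [2,3], [2,4], [2,5], [3,4], [3,5], [4,5]
  2-simplices (6): [0,2,3], [0,2,4], [1,2,3], [1,3,5], [2,4,5], [3,4,5]

so the chain groups are C_0 ≅ Z^6, C_1 ≅ Z^12, C_2 ≅ Z^6.

Boundary ∂_1: C_1 → C_0 sends each edge [p,q] (with p < q) to q − p.
The resulting 6×12 matrix has rank 5, and its Smith normal form has invariant factors (1,1,1,1,1).

∂_2: C_2 → C_1 acts by ∂[p,q,r] = [q,r] − [p,r] + [p,q]. For instance
  ∂[0,2,3] = [2,3] − [0,3] + [0,2],
  ∂[1,2,3] = [2,3] − [1,3] + [1,2].
This gives a 12×6 integer matrix of rank 6; reducing to Smith normal form yields diagonal entries (1,1,1,1,1,1).

Now H_k = ker ∂_k / im ∂_{k+1}, so:

  H_0: rank C_0 − rank ∂_1 = 6 − 5 = 1, and the invariant factors of ∂_1 are all 1, so H_0 ≅ Z.
  H_1: rank ker ∂_1 − rank ∂_2 = (12 − 5) − 6 = 1, and the invariant factors of ∂_2 are all 1, so H_1 ≅ Z.
  H_2: rank ker ∂_2 − rank ∂_3 = (6 − 6) − 0 = 0, and there is no ∂_3, so H_2 ≅ 0.

As a check, the Euler characteristic is 6 − 12 + 6 = 0, which agrees with 1 − 1 + 0 = 0.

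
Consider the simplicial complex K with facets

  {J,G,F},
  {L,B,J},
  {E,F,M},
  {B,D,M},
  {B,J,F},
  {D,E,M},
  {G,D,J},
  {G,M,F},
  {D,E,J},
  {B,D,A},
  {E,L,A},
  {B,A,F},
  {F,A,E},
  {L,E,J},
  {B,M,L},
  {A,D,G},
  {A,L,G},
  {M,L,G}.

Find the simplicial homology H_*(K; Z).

H_0 = Z,  H_1 = Z^2,  H_2 = Z.

Take the total order A < B < D < E < F < G < J < L < M on the vertex set. Then K (dimension 2) consists of the simplices:

  0-simplices (9): A, B, D, E, F, G, J, L, M
  1-simplices (27): AB, AD, AE, AF, AG, AL, BD, BF, BJ, BL, BM, DE, DG, DJ, DM, EF, EJ, EL, EM, FG, FJ, FM, GJ, GL, GM, JL, LM
  2-simplices (18): ABD, ABF, ADG, AEF, AEL, AGL, BDM, BFJ, BJL, BLM, DEJ, DEM, DGJ, EFM, EJL, FGJ, FGM, GLM

giving chain groups C_0 ≅ Z^9, C_1 ≅ Z^27, C_2 ≅ Z^18.

The boundary map ∂_1: C_1 → C_0 maps an edge to its endpoints' difference, ∂[p,q] = q − p. For instance
  ∂AB = B − A.
This gives a 9×27 integer matrix of rank 8; reducing to Smith normal form yields diagonal entries (1,1,1,1,1,1,1,1).

The boundary map ∂_2: C_2 → C_1 acts by ∂[p,q,r] = [q,r] − [p,r] + [p,q]. For instance
  ∂DGJ = GJ − DJ + DG,
  ∂GLM = LM − GM + GL.
This gives a 27×18 integer matrix of rank 17; reducing to Smith normal form yields diagonal entries (1,1,1,1,1,1,1,1,1,1,1,1,1,1,1,1,1).

Reading off H_k = ker ∂_k / im ∂_{k+1}:

  H_0: rank C_0 − rank ∂_1 = 9 − 8 = 1, and the invariant factors of ∂_1 are all 1, so H_0 ≅ Z.
  H_1: rank ker ∂_1 − rank ∂_2 = (27 − 8) − 17 = 2, and the invariant factors of ∂_2 are all 1, so H_1 ≅ Z^2.
  H_2: rank ker ∂_2 − rank ∂_3 = (18 − 17) − 0 = 1, and there is no ∂_3, so H_2 ≅ Z.

(K is a triangulation of the torus T^2.)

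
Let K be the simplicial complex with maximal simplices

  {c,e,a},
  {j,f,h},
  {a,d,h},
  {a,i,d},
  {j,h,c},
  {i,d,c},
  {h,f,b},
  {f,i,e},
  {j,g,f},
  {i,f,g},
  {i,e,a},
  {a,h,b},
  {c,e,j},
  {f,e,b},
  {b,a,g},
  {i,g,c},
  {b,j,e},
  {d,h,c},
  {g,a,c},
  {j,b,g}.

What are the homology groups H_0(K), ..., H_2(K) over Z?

Fix the vertex order a < b < c < d < e < f < g < h < i < j and write every simplex with vertices in increasing order. Then dim K = 2 and the simplices of K are:

  0-simplices (10): a, b, c, d, e, f, g, h, i, j
  1-simplices (30): ab, ac, ad, ae, ag, ah, ai, be, bf, bg, bh, bj, cd, ce, cg, ch, ci, cj, dh, di, ef, ei, ej, fg, fh, fi, fj, gi, gj, hj
  2-simplices (20): abg, abh, ace, acg, adh, adi, aei, bef, bej, bfh, bgj, cdh, cdi, cej, cgi, chj, efi, fgi, fgj, fhj

giving chain groups C_0 ≅ Z^10, C_1 ≅ Z^30, C_2 ≅ Z^20.

The boundary map ∂_1: C_1 → C_0 sends each edge [p,q] (with p < q) to q − p.
The resulting 10×30 matrix has rank 9, and its Smith normal form has invariant factors (1,1,1,1,1,1,1,1,1).

The boundary map ∂_2: C_2 → C_1 acts by ∂[p,q,r] = [q,r] − [p,r] + [p,q]. For instance
  ∂abh = bh − ah + ab,
  ∂adi = di − ai + ad.
This gives a 30×20 integer matrix of rank 20; reducing to Smith normal form yields diagonal entries (1,1,1,1,1,1,1,1,1,1,1,1,1,1,1,1,1,1,1,2).

Now H_k = ker ∂_k / im ∂_{k+1}, so:

  H_0: rank C_0 − rank ∂_1 = 10 − 9 = 1, and the invariant factors of ∂_1 are all 1, so H_0 ≅ Z.
  H_1: rank ker ∂_1 − rank ∂_2 = (30 − 9) − 20 = 1, and ∂_2 has invariant factor 2 > 1, so H_1 ≅ Z ⊕ Z/2Z.
  H_2: rank ker ∂_2 − rank ∂_3 = (20 − 20) − 0 = 0, and there is no ∂_3, so H_2 ≅ 0.

(K is a triangulation of the Klein bottle.)

H_0 ≅ Z,  H_1 ≅ Z ⊕ Z/2Z,  H_2 = 0.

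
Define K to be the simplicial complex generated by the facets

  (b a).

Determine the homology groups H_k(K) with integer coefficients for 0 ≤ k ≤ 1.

H_0 ≅ Z,  H_1 = 0.

We work with the vertex ordering a < b. The simplices of K, each written with vertices in increasing order, are:

  0-simplices (2): a, b
  1-simplices (1): ab

giving chain groups C_0 ≅ Z^2, C_1 ≅ Z^1.

Boundary ∂_1: C_1 → C_0 is given by ∂[p,q] = [q] − [p].
As a 2×1 matrix over Z this has rank 1, with invariant factors (1).

Computing H_k = (kernel of ∂_k) / (image of ∂_{k+1}):

  H_0: rank C_0 − rank ∂_1 = 2 − 1 = 1, and the invariant factors of ∂_1 are all 1, so H_0 = Z.
  H_1: rank ker ∂_1 − rank ∂_2 = (1 − 1) − 0 = 0, and there is no ∂_2, so H_1 = 0.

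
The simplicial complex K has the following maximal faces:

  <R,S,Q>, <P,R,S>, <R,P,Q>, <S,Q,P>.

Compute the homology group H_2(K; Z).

K has 4 vertices, 6 edges, 4 triangles.
rank ∂_2 = 3, rank ∂_3 = 0 ⇒ b_2 = 4 − 3 − 0 = 1. So H_2 = Z.

H_2 = Z.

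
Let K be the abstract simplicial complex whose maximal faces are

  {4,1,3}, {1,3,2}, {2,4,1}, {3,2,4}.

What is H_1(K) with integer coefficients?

H_1 = 0.

Fix the vertex order 1 < 2 < 3 < 4 and write every simplex with vertices in increasing order. Then dim K = 2 and the simplices of K are:

  0-simplices (4): [1], [2], [3], [4]
  1-simplices (6): [1,2], [1,3], [1,4], [2,3], [2,4], [3,4]
  2-simplices (4): [1,2,3], [1,2,4], [1,3,4], [2,3,4]

Hence C_0 ≅ Z^4, C_1 ≅ Z^6, C_2 ≅ Z^4.

The boundary map ∂_1: C_1 → C_0 maps an edge to its endpoints' difference, ∂[p,q] = q − p.
The resulting 4×6 matrix has rank 3, and its Smith normal form has invariant factors (1,1,1).

The boundary map ∂_2: C_2 → C_1 acts by ∂[p,q,r] = [q,r] − [p,r] + [p,q]. For instance
  ∂[1,3,4] = [3,4] − [1,4] + [1,3],
  ∂[1,2,4] = [2,4] − [1,4] + [1,2].
The 6×4 boundary matrix has rank 3 and Smith normal form diag(1,1,1).

Computing H_k = (kernel of ∂_k) / (image of ∂_{k+1}):

  H_1: rank ker ∂_1 − rank ∂_2 = (6 − 3) − 3 = 0, and the invariant factors of ∂_2 are all 1, so H_1 = 0.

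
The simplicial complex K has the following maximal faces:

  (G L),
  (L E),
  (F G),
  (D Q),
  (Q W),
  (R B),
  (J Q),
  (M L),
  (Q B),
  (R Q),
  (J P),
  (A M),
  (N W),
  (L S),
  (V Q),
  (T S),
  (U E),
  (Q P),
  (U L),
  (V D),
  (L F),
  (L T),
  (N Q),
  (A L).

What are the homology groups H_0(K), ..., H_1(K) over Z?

K has 18 vertices, 24 edges.
rank ∂_0 = 0, rank ∂_1 = 16 ⇒ b_0 = 18 − 0 − 16 = 2; all invariant factors of ∂_1 are 1 so no torsion. So H_0 = Z^2.
rank ∂_1 = 16, rank ∂_2 = 0 ⇒ b_1 = 24 − 16 − 0 = 8. So H_1 = Z^8.

H_0 ≅ Z^2,  H_1 ≅ Z^8.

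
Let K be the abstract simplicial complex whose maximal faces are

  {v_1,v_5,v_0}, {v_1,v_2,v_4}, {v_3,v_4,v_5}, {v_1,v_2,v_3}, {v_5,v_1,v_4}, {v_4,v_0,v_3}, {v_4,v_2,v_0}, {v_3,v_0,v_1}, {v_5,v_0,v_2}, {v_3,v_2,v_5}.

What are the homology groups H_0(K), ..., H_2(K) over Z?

We work with the vertex ordering v_0 < v_1 < v_2 < v_3 < v_4 < v_5. The simplices of K, each written with vertices in increasing order, are:

  0-simplices (6): [v_0], [v_1], [v_2], [v_3], [v_4], [v_5]
  1-simplices (15): (15 of them)
  2-simplices (10): [v_0,v_1,v_3], [v_0,v_1,v_5], [v_0,v_2,v_4], [v_0,v_2,v_5], [v_0,v_3,v_4], [v_1,v_2,v_3], [v_1,v_2,v_4], [v_1,v_4,v_5], [v_2,v_3,v_5], [v_3,v_4,v_5]

Hence C_0 ≅ Z^6, C_1 ≅ Z^15, C_2 ≅ Z^10.

∂_1: C_1 → C_0 sends each edge [p,q] (with p < q) to q − p.
As a 6×15 matrix over Z this has rank 5, with invariant factors (1,1,1,1,1).

∂_2: C_2 → C_1 sends each 2-simplex [p,q,r] to [q,r] − [p,r] + [p,q]. For instance
  ∂[v_3,v_4,v_5] = [v_4,v_5] − [v_3,v_5] + [v_3,v_4],
  ∂[v_0,v_3,v_4] = [v_3,v_4] − [v_0,v_4] + [v_0,v_3].
This gives a 15×10 integer matrix of rank 10; reducing to Smith normal form yields diagonal entries (1,1,1,1,1,1,1,1,1,2).

From H_k ≅ ker(∂_k) / im(∂_{k+1}) we obtain:

  H_0: rank C_0 − rank ∂_1 = 6 − 5 = 1, and the invariant factors of ∂_1 are all 1, so H_0 = Z.
  H_1: rank ker ∂_1 − rank ∂_2 = (15 − 5) − 10 = 0, and ∂_2 has invariant factor 2 > 1, so H_1 = Z/2.
  H_2: rank ker ∂_2 − rank ∂_3 = (10 − 10) − 0 = 0, and there is no ∂_3, so H_2 = 0.

H_0 = Z,  H_1 = Z/2,  H_2 = 0.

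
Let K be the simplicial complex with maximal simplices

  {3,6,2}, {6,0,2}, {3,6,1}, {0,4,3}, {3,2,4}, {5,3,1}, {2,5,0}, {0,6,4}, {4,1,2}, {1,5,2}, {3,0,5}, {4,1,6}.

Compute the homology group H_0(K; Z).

H_0 ≅ Z.

Order the vertices as 0 < 1 < 2 < 3 < 4 < 5 < 6. Listing each simplex with vertices in this order, K has dimension 2 with simplices:

  0-simplices (7): [0], [1], [2], [3], [4], [5], [6]
  1-simplices (18): [0,2], [0,3], [0,4], [0,5], [0,6], [1,2], [1,3], [1,4], [1,5], [1,6], [2,3], [2,4], [2,5], [2,6], [3,4], [3,5], [3,6], [4,6]
  2-simplices (12): [0,2,5], [0,2,6], [0,3,4], [0,3,5], [0,4,6], [1,2,4], [1,2,5], [1,3,5], [1,3,6], [1,4,6], [2,3,4], [2,3,6]

Hence C_0 ≅ Z^7, C_1 ≅ Z^18, C_2 ≅ Z^12.

∂_1: C_1 → C_0 sends each edge [p,q] (with p < q) to q − p. For instance
  ∂[0,5] = [5] − [0].
This gives a 7×18 integer matrix of rank 6; reducing to Smith normal form yields diagonal entries (1,1,1,1,1,1).

The boundary map ∂_2: C_2 → C_1 sends each 2-simplex [p,q,r] to [q,r] − [p,r] + [p,q]. For instance
  ∂[0,3,4] = [3,4] − [0,4] + [0,3],
  ∂[0,2,5] = [2,5] − [0,5] + [0,2].
The resulting 18×12 matrix has rank 12, and its Smith normal form has invariant factors (1,1,1,1,1,1,1,1,1,1,1,2).

Computing H_k = (kernel of ∂_k) / (image of ∂_{k+1}):

  H_0: rank C_0 − rank ∂_1 = 7 − 6 = 1, and the invariant factors of ∂_1 are all 1, so H_0 = Z.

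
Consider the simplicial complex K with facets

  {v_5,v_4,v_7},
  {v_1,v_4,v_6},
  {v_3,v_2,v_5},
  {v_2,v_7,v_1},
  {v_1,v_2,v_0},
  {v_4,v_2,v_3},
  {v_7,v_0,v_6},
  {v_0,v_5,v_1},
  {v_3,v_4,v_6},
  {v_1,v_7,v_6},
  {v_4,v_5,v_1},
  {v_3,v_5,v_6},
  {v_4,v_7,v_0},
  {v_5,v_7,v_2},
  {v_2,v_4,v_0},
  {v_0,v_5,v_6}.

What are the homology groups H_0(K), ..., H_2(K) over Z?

H_0 ≅ Z,  H_1 ≅ Z^2,  H_2 ≅ Z.

Fix the vertex order v_0 < v_1 < v_2 < v_3 < v_4 < v_5 < v_6 < v_7 and write every simplex with vertices in increasing order. Then dim K = 2 and the simplices of K are:

  0-simplices (8): [v_0], [v_1], [v_2], [v_3], [v_4], [v_5], [v_6], [v_7]
  1-simplices (24): (24 of them)
  2-simplices (16): (16 of them)

so the chain groups are C_0 ≅ Z^8, C_1 ≅ Z^24, C_2 ≅ Z^16.

The boundary map ∂_1: C_1 → C_0 maps an edge to its endpoints' difference, ∂[p,q] = q − p.
This gives a 8×24 integer matrix of rank 7; reducing to Smith normal form yields diagonal entries (1,1,1,1,1,1,1).

Boundary ∂_2: C_2 → C_1 sends each 2-simplex [p,q,r] to [q,r] − [p,r] + [p,q]. For instance
  ∂[v_0,v_2,v_4] = [v_2,v_4] − [v_0,v_4] + [v_0,v_2],
  ∂[v_1,v_4,v_6] = [v_4,v_6] − [v_1,v_6] + [v_1,v_4].
As a 24×16 matrix over Z this has rank 15, with invariant factors (1,1,1,1,1,1,1,1,1,1,1,1,1,1,1).

From H_k ≅ ker(∂_k) / im(∂_{k+1}) we obtain:

  H_0: rank C_0 − rank ∂_1 = 8 − 7 = 1, and the invariant factors of ∂_1 are all 1, so H_0 = Z.
  H_1: rank ker ∂_1 − rank ∂_2 = (24 − 7) − 15 = 2, and the invariant factors of ∂_2 are all 1, so H_1 = Z^2.
  H_2: rank ker ∂_2 − rank ∂_3 = (16 − 15) − 0 = 1, and there is no ∂_3, so H_2 = Z.

(K is a triangulation of the torus T^2.)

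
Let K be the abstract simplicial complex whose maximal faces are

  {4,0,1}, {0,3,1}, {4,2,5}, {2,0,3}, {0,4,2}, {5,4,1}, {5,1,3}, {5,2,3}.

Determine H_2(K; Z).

H_2 = Z.

K has 6 vertices, 12 edges, 8 triangles.
rank ∂_2 = 7, rank ∂_3 = 0 ⇒ b_2 = 8 − 7 − 0 = 1. So H_2 = Z.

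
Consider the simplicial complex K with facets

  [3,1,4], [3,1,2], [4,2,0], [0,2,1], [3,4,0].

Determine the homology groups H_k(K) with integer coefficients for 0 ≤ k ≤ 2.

H_0 = Z,  H_1 = Z,  H_2 = 0.

Fix the vertex order 0 < 1 < 2 < 3 < 4 and write every simplex with vertices in increasing order. Then dim K = 2 and the simplices of K are:

  0-simplices (5): [0], [1], [2], [3], [4]
  1-simplices (10): [0,1], [0,2], [0,3], [0,4], [1,2], [1,3], [1,4], [2,3], [2,4], [3,4]
  2-simplices (5): [0,1,2], [0,2,4], [0,3,4], [1,2,3], [1,3,4]

so the chain groups are C_0 ≅ Z^5, C_1 ≅ Z^10, C_2 ≅ Z^5.

Boundary ∂_1: C_1 → C_0 sends each edge [p,q] (with p < q) to q − p.
As a 5×10 matrix over Z this has rank 4, with invariant factors (1,1,1,1).

∂_2: C_2 → C_1 sends each 2-simplex [p,q,r] to [q,r] − [p,r] + [p,q]. For instance
  ∂[0,3,4] = [3,4] − [0,4] + [0,3],
  ∂[0,2,4] = [2,4] − [0,4] + [0,2].
As a 10×5 matrix over Z this has rank 5, with invariant factors (1,1,1,1,1).

From H_k ≅ ker(∂_k) / im(∂_{k+1}) we obtain:

  H_0: rank C_0 − rank ∂_1 = 5 − 4 = 1, and the invariant factors of ∂_1 are all 1, so H_0 ≅ Z.
  H_1: rank ker ∂_1 − rank ∂_2 = (10 − 4) − 5 = 1, and the invariant factors of ∂_2 are all 1, so H_1 ≅ Z.
  H_2: rank ker ∂_2 − rank ∂_3 = (5 − 5) − 0 = 0, and there is no ∂_3, so H_2 ≅ 0.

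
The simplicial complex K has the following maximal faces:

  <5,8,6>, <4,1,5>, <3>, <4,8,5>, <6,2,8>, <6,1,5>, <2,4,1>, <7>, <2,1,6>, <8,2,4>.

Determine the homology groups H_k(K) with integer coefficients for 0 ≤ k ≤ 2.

K has 8 vertices, 12 edges, 8 triangles.
rank ∂_0 = 0, rank ∂_1 = 5 ⇒ b_0 = 8 − 0 − 5 = 3; all invariant factors of ∂_1 are 1 so no torsion. So H_0 = Z^3.
rank ∂_1 = 5, rank ∂_2 = 7 ⇒ b_1 = 12 − 5 − 7 = 0; all invariant factors of ∂_2 are 1 so no torsion. So H_1 = 0.
rank ∂_2 = 7, rank ∂_3 = 0 ⇒ b_2 = 8 − 7 − 0 = 1. So H_2 = Z.

H_0 = Z^3,  H_1 = 0,  H_2 = Z.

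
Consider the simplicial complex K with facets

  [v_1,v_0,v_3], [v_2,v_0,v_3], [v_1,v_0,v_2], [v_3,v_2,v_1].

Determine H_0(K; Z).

H_0 ≅ Z.

We work with the vertex ordering v_0 < v_1 < v_2 < v_3. The simplices of K, each written with vertices in increasing order, are:

  0-simplices (4): [v_0], [v_1], [v_2], [v_3]
  1-simplices (6): [v_0,v_1], [v_0,v_2], [v_0,v_3], [v_1,v_2], [v_1,v_3], [v_2,v_3]
  2-simplices (4): [v_0,v_1,v_2], [v_0,v_1,v_3], [v_0,v_2,v_3], [v_1,v_2,v_3]

so the chain groups are C_0 ≅ Z^4, C_1 ≅ Z^6, C_2 ≅ Z^4.

The boundary map ∂_1: C_1 → C_0 sends each edge [p,q] (with p < q) to q − p. For instance
  ∂[v_0,v_3] = [v_3] − [v_0].
The resulting 4×6 matrix has rank 3, and its Smith normal form has invariant factors (1,1,1).

The boundary map ∂_2: C_2 → C_1 maps a triangle to the signed sum of its edges. For instance
  ∂[v_0,v_1,v_2] = [v_1,v_2] − [v_0,v_2] + [v_0,v_1],
  ∂[v_1,v_2,v_3] = [v_2,v_3] − [v_1,v_3] + [v_1,v_2].
The resulting 6×4 matrix has rank 3, and its Smith normal form has invariant factors (1,1,1).

Now H_k = ker ∂_k / im ∂_{k+1}, so:

  H_0: rank C_0 − rank ∂_1 = 4 − 3 = 1, and the invariant factors of ∂_1 are all 1, so H_0 = Z.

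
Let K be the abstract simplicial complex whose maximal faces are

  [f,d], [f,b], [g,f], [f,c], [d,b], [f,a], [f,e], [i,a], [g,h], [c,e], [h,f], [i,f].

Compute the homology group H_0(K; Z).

H_0 = Z.

We work with the vertex ordering a < b < c < d < e < f < g < h < i. The simplices of K, each written with vertices in increasing order, are:

  0-simplices (9): a, b, c, d, e, f, g, h, i
  1-simplices (12): af, ai, bd, bf, ce, cf, df, ef, fg, fh, fi, gh

Hence C_0 ≅ Z^9, C_1 ≅ Z^12.

Boundary ∂_1: C_1 → C_0 sends each edge [p,q] (with p < q) to q − p. For instance
  ∂fi = i − f.
This gives a 9×12 integer matrix of rank 8; reducing to Smith normal form yields diagonal entries (1,1,1,1,1,1,1,1).

From H_k ≅ ker(∂_k) / im(∂_{k+1}) we obtain:

  H_0: rank C_0 − rank ∂_1 = 9 − 8 = 1, and the invariant factors of ∂_1 are all 1, so H_0 ≅ Z.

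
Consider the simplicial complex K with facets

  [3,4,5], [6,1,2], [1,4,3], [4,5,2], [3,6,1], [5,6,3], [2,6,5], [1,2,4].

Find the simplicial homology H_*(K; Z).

Order the vertices as 1 < 2 < 3 < 4 < 5 < 6. Listing each simplex with vertices in this order, K has dimension 2 with simplices:

  0-simplices (6): [1], [2], [3], [4], [5], [6]
  1-simplices (12): [1,2], [1,3], [1,4], [1,6], [2,4], [2,5], [2,6], [3,4], [3,5], [3,6], [4,5], [5,6]
  2-simplices (8): [1,2,4], [1,2,6], [1,3,4], [1,3,6], [2,4,5], [2,5,6], [3,4,5], [3,5,6]

so the chain groups are C_0 ≅ Z^6, C_1 ≅ Z^12, C_2 ≅ Z^8.

The boundary map ∂_1: C_1 → C_0 is given by ∂[p,q] = [q] − [p].
The resulting 6×12 matrix has rank 5, and its Smith normal form has invariant factors (1,1,1,1,1).

∂_2: C_2 → C_1 acts by ∂[p,q,r] = [q,r] − [p,r] + [p,q]. For instance
  ∂[3,5,6] = [5,6] − [3,6] + [3,5],
  ∂[3,4,5] = [4,5] − [3,5] + [3,4].
As a 12×8 matrix over Z this has rank 7, with invariant factors (1,1,1,1,1,1,1).

Now H_k = ker ∂_k / im ∂_{k+1}, so:

  H_0: rank C_0 − rank ∂_1 = 6 − 5 = 1, and the invariant factors of ∂_1 are all 1, so H_0 ≅ Z.
  H_1: rank ker ∂_1 − rank ∂_2 = (12 − 5) − 7 = 0, and the invariant factors of ∂_2 are all 1, so H_1 ≅ 0.
  H_2: rank ker ∂_2 − rank ∂_3 = (8 − 7) − 0 = 1, and there is no ∂_3, so H_2 ≅ Z.

As a check, the Euler characteristic is 6 − 12 + 8 = 2, which agrees with 1 − 0 + 1 = 2.

H_0 = Z,  H_1 = 0,  H_2 = Z.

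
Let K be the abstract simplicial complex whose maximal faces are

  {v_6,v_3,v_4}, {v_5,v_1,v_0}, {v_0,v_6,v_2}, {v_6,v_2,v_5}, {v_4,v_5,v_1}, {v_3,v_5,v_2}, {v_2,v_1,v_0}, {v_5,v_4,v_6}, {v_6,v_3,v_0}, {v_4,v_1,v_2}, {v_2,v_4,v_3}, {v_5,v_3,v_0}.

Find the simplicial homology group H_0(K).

Take the total order v_0 < v_1 < v_2 < v_3 < v_4 < v_5 < v_6 on the vertex set. Then K (dimension 2) consists of the simplices:

  0-simplices (7): [v_0], [v_1], [v_2], [v_3], [v_4], [v_5], [v_6]
  1-simplices (18): (18 of them)
  2-simplices (12): (12 of them)

giving chain groups C_0 ≅ Z^7, C_1 ≅ Z^18, C_2 ≅ Z^12.

Boundary ∂_1: C_1 → C_0 maps an edge to its endpoints' difference, ∂[p,q] = q − p. For instance
  ∂[v_0,v_2] = [v_2] − [v_0].
As a 7×18 matrix over Z this has rank 6, with invariant factors (1,1,1,1,1,1).

∂_2: C_2 → C_1 sends each 2-simplex [p,q,r] to [q,r] − [p,r] + [p,q]. For instance
  ∂[v_2,v_3,v_5] = [v_3,v_5] − [v_2,v_5] + [v_2,v_3],
  ∂[v_1,v_4,v_5] = [v_4,v_5] − [v_1,v_5] + [v_1,v_4].
This gives a 18×12 integer matrix of rank 12; reducing to Smith normal form yields diagonal entries (1,1,1,1,1,1,1,1,1,1,1,2).

Now H_k = ker ∂_k / im ∂_{k+1}, so:

  H_0: rank C_0 − rank ∂_1 = 7 − 6 = 1, and the invariant factors of ∂_1 are all 1, so H_0 = Z.

(K is a triangulation of the real projective plane RP^2.)

H_0 = Z.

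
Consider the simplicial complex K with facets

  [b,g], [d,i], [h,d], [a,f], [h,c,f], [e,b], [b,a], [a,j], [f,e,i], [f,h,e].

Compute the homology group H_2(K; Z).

H_2 ≅ 0.

Fix the vertex order a < b < c < d < e < f < g < h < i < j and write every simplex with vertices in increasing order. Then dim K = 2 and the simplices of K are:

  0-simplices (10): a, b, c, d, e, f, g, h, i, j
  1-simplices (14): ab, af, aj, be, bg, cf, ch, dh, di, ef, eh, ei, fh, fi
  2-simplices (3): cfh, efh, efi

Hence C_0 ≅ Z^10, C_1 ≅ Z^14, C_2 ≅ Z^3.

The boundary map ∂_1: C_1 → C_0 maps an edge to its endpoints' difference, ∂[p,q] = q − p.
This gives a 10×14 integer matrix of rank 9; reducing to Smith normal form yields diagonal entries (1,1,1,1,1,1,1,1,1).

The boundary map ∂_2: C_2 → C_1 maps a triangle to the signed sum of its edges. For instance
  ∂efh = fh − eh + ef,
  ∂cfh = fh − ch + cf.
The 14×3 boundary matrix has rank 3 and Smith normal form diag(1,1,1).

Computing H_k = (kernel of ∂_k) / (image of ∂_{k+1}):

  H_2: rank ker ∂_2 − rank ∂_3 = (3 − 3) − 0 = 0, and there is no ∂_3, so H_2 ≅ 0.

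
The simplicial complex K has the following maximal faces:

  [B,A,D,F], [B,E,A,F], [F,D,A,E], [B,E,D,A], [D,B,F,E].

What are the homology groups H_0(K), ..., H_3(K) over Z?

H_0 = Z,  H_1 = 0,  H_2 = 0,  H_3 = Z.

Take the total order A < B < D < E < F on the vertex set. Then K (dimension 3) consists of the simplices:

  0-simplices (5): A, B, D, E, F
  1-simplices (10): AB, AD, AE, AF, BD, BE, BF, DE, DF, EF
  2-simplices (10): ABD, ABE, ABF, ADE, ADF, AEF, BDE, BDF, BEF, DEF
  3-simplices (5): ABDE, ABDF, ABEF, ADEF, BDEF

giving chain groups C_0 ≅ Z^5, C_1 ≅ Z^10, C_2 ≅ Z^10, C_3 ≅ Z^5.

∂_1: C_1 → C_0 sends each edge [p,q] (with p < q) to q − p. For instance
  ∂AF = F − A.
This gives a 5×10 integer matrix of rank 4; reducing to Smith normal form yields diagonal entries (1,1,1,1).

Boundary ∂_2: C_2 → C_1 acts by ∂[p,q,r] = [q,r] − [p,r] + [p,q]. For instance
  ∂ADF = DF − AF + AD,
  ∂AEF = EF − AF + AE.
As a 10×10 matrix over Z this has rank 6, with invariant factors (1,1,1,1,1,1).

Boundary ∂_3: C_3 → C_2 sends each 3-simplex σ to the alternating sum Σ_i (−1)^i (σ with its i-th vertex removed). For instance
  ∂ADEF = DEF − AEF + ADF − ADE,
  ∂ABDF = BDF − ADF + ABF − ABD.
This gives a 10×5 integer matrix of rank 4; reducing to Smith normal form yields diagonal entries (1,1,1,1).

Computing H_k = (kernel of ∂_k) / (image of ∂_{k+1}):

  H_0: rank C_0 − rank ∂_1 = 5 − 4 = 1, and the invariant factors of ∂_1 are all 1, so H_0 = Z.
  H_1: rank ker ∂_1 − rank ∂_2 = (10 − 4) − 6 = 0, and the invariant factors of ∂_2 are all 1, so H_1 = 0.
  H_2: rank ker ∂_2 − rank ∂_3 = (10 − 6) − 4 = 0, and the invariant factors of ∂_3 are all 1, so H_2 = 0.
  H_3: rank ker ∂_3 − rank ∂_4 = (5 − 4) − 0 = 1, and there is no ∂_4, so H_3 = Z.

As a check, the Euler characteristic is 5 − 10 + 10 − 5 = 0, which agrees with 1 − 0 + 0 − 1 = 0.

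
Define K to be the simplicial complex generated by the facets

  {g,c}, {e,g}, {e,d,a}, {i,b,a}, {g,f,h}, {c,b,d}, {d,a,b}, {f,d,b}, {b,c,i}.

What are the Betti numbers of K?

Fix the vertex order a < b < c < d < e < f < g < h < i and write every simplex with vertices in increasing order. Then dim K = 2 and the simplices of K are:

  0-simplices (9): a, b, c, d, e, f, g, h, i
  1-simplices (17): ab, ad, ae, ai, bc, bd, bf, bi, cd, cg, ci, de, df, eg, fg, fh, gh
  2-simplices (7): abd, abi, ade, bcd, bci, bdf, fgh

giving chain groups C_0 ≅ Z^9, C_1 ≅ Z^17, C_2 ≅ Z^7.

The boundary map ∂_1: C_1 → C_0 is given by ∂[p,q] = [q] − [p].
The 9×17 boundary matrix has rank 8 and Smith normal form diag(1,1,1,1,1,1,1,1).

∂_2: C_2 → C_1 sends each 2-simplex [p,q,r] to [q,r] − [p,r] + [p,q]. For instance
  ∂ade = de − ae + ad,
  ∂bci = ci − bi + bc.
As a 17×7 matrix over Z this has rank 7, with invariant factors (1,1,1,1,1,1,1).

Now H_k = ker ∂_k / im ∂_{k+1}, so:

  H_0: rank C_0 − rank ∂_1 = 9 − 8 = 1, and the invariant factors of ∂_1 are all 1, so H_0 = Z.
  H_1: rank ker ∂_1 − rank ∂_2 = (17 − 8) − 7 = 2, and the invariant factors of ∂_2 are all 1, so H_1 = Z^2.
  H_2: rank ker ∂_2 − rank ∂_3 = (7 − 7) − 0 = 0, and there is no ∂_3, so H_2 = 0.

Hence the Betti numbers are b_0 = 1, b_1 = 2, b_2 = 0.

b_0 = 1, b_1 = 2, b_2 = 0.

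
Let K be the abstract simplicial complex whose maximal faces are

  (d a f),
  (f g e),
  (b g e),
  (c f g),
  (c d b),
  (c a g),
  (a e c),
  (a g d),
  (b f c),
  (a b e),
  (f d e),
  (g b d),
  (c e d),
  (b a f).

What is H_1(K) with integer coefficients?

H_1 ≅ Z^2.

Take the total order a < b < c < d < e < f < g on the vertex set. Then K (dimension 2) consists of the simplices:

  0-simplices (7): a, b, c, d, e, f, g
  1-simplices (21): ab, ac, ad, ae, af, ag, bc, bd, be, bf, bg, cd, ce, cf, cg, de, df, dg, ef, eg, fg
  2-simplices (14): abe, abf, ace, acg, adf, adg, bcd, bcf, bdg, beg, cde, cfg, def, efg

so the chain groups are C_0 ≅ Z^7, C_1 ≅ Z^21, C_2 ≅ Z^14.

Boundary ∂_1: C_1 → C_0 is given by ∂[p,q] = [q] − [p]. For instance
  ∂ae = e − a.
The 7×21 boundary matrix has rank 6 and Smith normal form diag(1,1,1,1,1,1).

Boundary ∂_2: C_2 → C_1 sends each 2-simplex [p,q,r] to [q,r] − [p,r] + [p,q]. For instance
  ∂def = ef − df + de,
  ∂bdg = dg − bg + bd.
The 21×14 boundary matrix has rank 13 and Smith normal form diag(1,1,1,1,1,1,1,1,1,1,1,1,1).

Now H_k = ker ∂_k / im ∂_{k+1}, so:

  H_1: rank ker ∂_1 − rank ∂_2 = (21 − 6) − 13 = 2, and the invariant factors of ∂_2 are all 1, so H_1 = Z^2.

(K is a triangulation of the torus T^2.)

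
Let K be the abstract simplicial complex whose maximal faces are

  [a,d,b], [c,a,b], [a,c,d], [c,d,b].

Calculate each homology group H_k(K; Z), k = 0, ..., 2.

H_0 ≅ Z,  H_1 = 0,  H_2 ≅ Z.

Fix the vertex order a < b < c < d and write every simplex with vertices in increasing order. Then dim K = 2 and the simplices of K are:

  0-simplices (4): a, b, c, d
  1-simplices (6): ab, ac, ad, bc, bd, cd
  2-simplices (4): abc, abd, acd, bcd

so the chain groups are C_0 ≅ Z^4, C_1 ≅ Z^6, C_2 ≅ Z^4.

The boundary map ∂_1: C_1 → C_0 is given by ∂[p,q] = [q] − [p]. For instance
  ∂ab = b − a.
The resulting 4×6 matrix has rank 3, and its Smith normal form has invariant factors (1,1,1).

∂_2: C_2 → C_1 maps a triangle to the signed sum of its edges. For instance
  ∂abd = bd − ad + ab,
  ∂acd = cd − ad + ac.
The resulting 6×4 matrix has rank 3, and its Smith normal form has invariant factors (1,1,1).

From H_k ≅ ker(∂_k) / im(∂_{k+1}) we obtain:

  H_0: rank C_0 − rank ∂_1 = 4 − 3 = 1, and the invariant factors of ∂_1 are all 1, so H_0 = Z.
  H_1: rank ker ∂_1 − rank ∂_2 = (6 − 3) − 3 = 0, and the invariant factors of ∂_2 are all 1, so H_1 = 0.
  H_2: rank ker ∂_2 − rank ∂_3 = (4 − 3) − 0 = 1, and there is no ∂_3, so H_2 = Z.

As a check, the Euler characteristic is 4 − 6 + 4 = 2, which agrees with 1 − 0 + 1 = 2.
(K is a triangulation of the 2-sphere S^2.)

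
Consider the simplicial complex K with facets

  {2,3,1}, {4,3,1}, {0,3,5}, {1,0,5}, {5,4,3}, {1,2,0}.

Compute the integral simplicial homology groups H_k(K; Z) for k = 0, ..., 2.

H_0 = Z,  H_1 = Z,  H_2 = 0.

Take the total order 0 < 1 < 2 < 3 < 4 < 5 on the vertex set. Then K (dimension 2) consists of the simplices:

  0-simplices (6): [0], [1], [2], [3], [4], [5]
  1-simplices (12): [0,1], [0,2], [0,3], [0,5], [1,2], [1,3], [1,4], [1,5], [2,3], [3,4], [3,5], [4,5]
  2-simplices (6): [0,1,2], [0,1,5], [0,3,5], [1,2,3], [1,3,4], [3,4,5]

Hence C_0 ≅ Z^6, C_1 ≅ Z^12, C_2 ≅ Z^6.

∂_1: C_1 → C_0 sends each edge [p,q] (with p < q) to q − p.
As a 6×12 matrix over Z this has rank 5, with invariant factors (1,1,1,1,1).

The boundary map ∂_2: C_2 → C_1 acts by ∂[p,q,r] = [q,r] − [p,r] + [p,q]. For instance
  ∂[0,1,2] = [1,2] − [0,2] + [0,1],
  ∂[1,3,4] = [3,4] − [1,4] + [1,3].
The 12×6 boundary matrix has rank 6 and Smith normal form diag(1,1,1,1,1,1).

Reading off H_k = ker ∂_k / im ∂_{k+1}:

  H_0: rank C_0 − rank ∂_1 = 6 − 5 = 1, and the invariant factors of ∂_1 are all 1, so H_0 ≅ Z.
  H_1: rank ker ∂_1 − rank ∂_2 = (12 − 5) − 6 = 1, and the invariant factors of ∂_2 are all 1, so H_1 ≅ Z.
  H_2: rank ker ∂_2 − rank ∂_3 = (6 − 6) − 0 = 0, and there is no ∂_3, so H_2 ≅ 0.

(K is a triangulation of the cylinder S^1 x I.)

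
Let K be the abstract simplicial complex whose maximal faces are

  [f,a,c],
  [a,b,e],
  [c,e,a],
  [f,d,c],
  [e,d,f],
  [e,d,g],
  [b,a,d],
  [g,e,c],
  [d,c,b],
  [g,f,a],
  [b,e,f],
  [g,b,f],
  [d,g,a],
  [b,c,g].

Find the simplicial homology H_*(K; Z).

Order the vertices as a < b < c < d < e < f < g. Listing each simplex with vertices in this order, K has dimension 2 with simplices:

  0-simplices (7): a, b, c, d, e, f, g
  1-simplices (21): ab, ac, ad, ae, af, ag, bc, bd, be, bf, bg, cd, ce, cf, cg, de, df, dg, ef, eg, fg
  2-simplices (14): abd, abe, ace, acf, adg, afg, bcd, bcg, bef, bfg, cdf, ceg, def, deg

so the chain groups are C_0 ≅ Z^7, C_1 ≅ Z^21, C_2 ≅ Z^14.

The boundary map ∂_1: C_1 → C_0 sends each edge [p,q] (with p < q) to q − p. For instance
  ∂ac = c − a.
As a 7×21 matrix over Z this has rank 6, with invariant factors (1,1,1,1,1,1).

The boundary map ∂_2: C_2 → C_1 sends each 2-simplex [p,q,r] to [q,r] − [p,r] + [p,q]. For instance
  ∂abe = be − ae + ab,
  ∂acf = cf − af + ac.
The resulting 21×14 matrix has rank 13, and its Smith normal form has invariant factors (1,1,1,1,1,1,1,1,1,1,1,1,1).

Reading off H_k = ker ∂_k / im ∂_{k+1}:

  H_0: rank C_0 − rank ∂_1 = 7 − 6 = 1, and the invariant factors of ∂_1 are all 1, so H_0 = Z.
  H_1: rank ker ∂_1 − rank ∂_2 = (21 − 6) − 13 = 2, and the invariant factors of ∂_2 are all 1, so H_1 = Z^2.
  H_2: rank ker ∂_2 − rank ∂_3 = (14 − 13) − 0 = 1, and there is no ∂_3, so H_2 = Z.

As a check, the Euler characteristic is 7 − 21 + 14 = 0, which agrees with 1 − 2 + 1 = 0.

H_0 ≅ Z,  H_1 ≅ Z^2,  H_2 ≅ Z.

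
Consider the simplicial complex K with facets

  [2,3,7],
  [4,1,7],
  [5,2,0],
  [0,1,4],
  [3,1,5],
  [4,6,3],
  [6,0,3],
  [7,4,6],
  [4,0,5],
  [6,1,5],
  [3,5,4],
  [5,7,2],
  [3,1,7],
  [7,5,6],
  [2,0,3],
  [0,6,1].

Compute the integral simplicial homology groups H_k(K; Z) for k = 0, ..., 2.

Order the vertices as 0 < 1 < 2 < 3 < 4 < 5 < 6 < 7. Listing each simplex with vertices in this order, K has dimension 2 with simplices:

  0-simplices (8): [0], [1], [2], [3], [4], [5], [6], [7]
  1-simplices (24): (24 of them)
  2-simplices (16): [0,1,4], [0,1,6], [0,2,3], [0,2,5], [0,3,6], [0,4,5], [1,3,5], [1,3,7], [1,4,7], [1,5,6], [2,3,7], [2,5,7], [3,4,5], [3,4,6], [4,6,7], [5,6,7]

giving chain groups C_0 ≅ Z^8, C_1 ≅ Z^24, C_2 ≅ Z^16.

∂_1: C_1 → C_0 sends each edge [p,q] (with p < q) to q − p. For instance
  ∂[0,2] = [2] − [0].
This gives a 8×24 integer matrix of rank 7; reducing to Smith normal form yields diagonal entries (1,1,1,1,1,1,1).

Boundary ∂_2: C_2 → C_1 acts by ∂[p,q,r] = [q,r] − [p,r] + [p,q]. For instance
  ∂[2,3,7] = [3,7] − [2,7] + [2,3],
  ∂[0,3,6] = [3,6] − [0,6] + [0,3].
As a 24×16 matrix over Z this has rank 15, with invariant factors (1,1,1,1,1,1,1,1,1,1,1,1,1,1,1).

Now H_k = ker ∂_k / im ∂_{k+1}, so:

  H_0: rank C_0 − rank ∂_1 = 8 − 7 = 1, and the invariant factors of ∂_1 are all 1, so H_0 = Z.
  H_1: rank ker ∂_1 − rank ∂_2 = (24 − 7) − 15 = 2, and the invariant factors of ∂_2 are all 1, so H_1 = Z^2.
  H_2: rank ker ∂_2 − rank ∂_3 = (16 − 15) − 0 = 1, and there is no ∂_3, so H_2 = Z.

As a check, the Euler characteristic is 8 − 24 + 16 = 0, which agrees with 1 − 2 + 1 = 0.
(K is a triangulation of the torus T^2.)

H_0 = Z,  H_1 = Z^2,  H_2 = Z.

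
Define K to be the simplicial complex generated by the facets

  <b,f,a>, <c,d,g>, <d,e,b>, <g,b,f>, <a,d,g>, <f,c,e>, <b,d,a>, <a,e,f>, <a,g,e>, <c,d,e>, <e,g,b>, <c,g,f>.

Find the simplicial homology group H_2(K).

Fix the vertex order a < b < c < d < e < f < g and write every simplex with vertices in increasing order. Then dim K = 2 and the simplices of K are:

  0-simplices (7): a, b, c, d, e, f, g
  1-simplices (18): ab, ad, ae, af, ag, bd, be, bf, bg, cd, ce, cf, cg, de, dg, ef, eg, fg
  2-simplices (12): abd, abf, adg, aef, aeg, bde, beg, bfg, cde, cdg, cef, cfg

giving chain groups C_0 ≅ Z^7, C_1 ≅ Z^18, C_2 ≅ Z^12.

The boundary map ∂_1: C_1 → C_0 sends each edge [p,q] (with p < q) to q − p. For instance
  ∂fg = g − f.
As a 7×18 matrix over Z this has rank 6, with invariant factors (1,1,1,1,1,1).

Boundary ∂_2: C_2 → C_1 acts by ∂[p,q,r] = [q,r] − [p,r] + [p,q]. For instance
  ∂beg = eg − bg + be,
  ∂abf = bf − af + ab.
The 18×12 boundary matrix has rank 12 and Smith normal form diag(1,1,1,1,1,1,1,1,1,1,1,2).

Reading off H_k = ker ∂_k / im ∂_{k+1}:

  H_2: rank ker ∂_2 − rank ∂_3 = (12 − 12) − 0 = 0, and there is no ∂_3, so H_2 ≅ 0.

(K is a triangulation of the real projective plane RP^2.)

H_2 = 0.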